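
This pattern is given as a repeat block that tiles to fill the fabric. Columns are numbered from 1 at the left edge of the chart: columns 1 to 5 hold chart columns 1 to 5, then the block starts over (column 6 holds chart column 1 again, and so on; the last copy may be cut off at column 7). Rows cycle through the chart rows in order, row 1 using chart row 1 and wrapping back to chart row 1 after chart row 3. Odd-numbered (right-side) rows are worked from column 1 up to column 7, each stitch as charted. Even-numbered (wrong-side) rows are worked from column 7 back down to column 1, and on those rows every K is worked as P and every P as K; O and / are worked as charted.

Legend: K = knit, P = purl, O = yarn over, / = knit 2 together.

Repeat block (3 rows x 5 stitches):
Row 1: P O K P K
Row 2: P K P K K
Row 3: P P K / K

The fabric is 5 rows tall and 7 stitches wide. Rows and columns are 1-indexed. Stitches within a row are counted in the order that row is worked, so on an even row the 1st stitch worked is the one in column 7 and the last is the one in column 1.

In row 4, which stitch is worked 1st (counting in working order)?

For row 4: chart row = ((4-1) mod 3) + 1 = 1; this is a WS (even) row.
Chart row 1 tiled across columns 1-7: P O K P K P O
WS: work from column 7 back to column 1 (reverse the tiled row), swapping K<->P (O and / unchanged).
Row 4 as worked: O K P K P O K
The 1st stitch worked is O.

== STITCH ==
O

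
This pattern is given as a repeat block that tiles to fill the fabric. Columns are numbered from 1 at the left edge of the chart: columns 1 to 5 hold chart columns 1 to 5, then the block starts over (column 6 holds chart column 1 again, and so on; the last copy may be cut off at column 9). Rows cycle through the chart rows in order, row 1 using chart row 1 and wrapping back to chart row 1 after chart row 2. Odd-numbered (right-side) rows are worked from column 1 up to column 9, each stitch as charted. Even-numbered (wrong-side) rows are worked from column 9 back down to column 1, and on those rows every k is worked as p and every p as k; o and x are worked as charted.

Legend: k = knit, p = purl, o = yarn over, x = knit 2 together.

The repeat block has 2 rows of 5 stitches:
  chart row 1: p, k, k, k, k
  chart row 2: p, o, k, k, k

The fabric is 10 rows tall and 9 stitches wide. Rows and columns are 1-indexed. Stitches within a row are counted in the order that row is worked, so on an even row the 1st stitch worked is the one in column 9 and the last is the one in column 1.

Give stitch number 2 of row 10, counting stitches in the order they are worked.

Row 10: (10-1) mod 2 = 1, so use chart row 2. Even row -> WS.
Chart row 2 tiled across columns 1-9: p o k k k p o k k
WS row: flip the tiled sequence (start at column 9) and apply k<->p; o and x stay.
Row 10 as worked: p p o k p p p o k
Stitch 2 in working order -> p

Stitch:
p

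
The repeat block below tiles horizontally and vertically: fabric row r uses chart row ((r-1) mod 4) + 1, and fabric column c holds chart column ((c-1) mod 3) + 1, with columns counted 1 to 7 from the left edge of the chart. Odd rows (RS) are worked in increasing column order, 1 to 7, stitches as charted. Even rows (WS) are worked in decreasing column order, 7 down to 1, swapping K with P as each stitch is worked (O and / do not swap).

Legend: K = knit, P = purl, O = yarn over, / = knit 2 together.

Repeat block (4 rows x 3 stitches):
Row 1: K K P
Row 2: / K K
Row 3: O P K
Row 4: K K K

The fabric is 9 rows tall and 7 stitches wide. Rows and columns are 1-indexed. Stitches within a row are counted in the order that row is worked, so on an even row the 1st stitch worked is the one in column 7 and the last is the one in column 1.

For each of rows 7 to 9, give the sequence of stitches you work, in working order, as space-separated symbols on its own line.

Row 7: chart row 3, RS - tile across columns 1-7 and work as-is.
Row 8: chart row 4, WS - tiled (columns 1-7): K K K K K K K; work from column 7 back to 1 with K<->P swapped.
Row 9: chart row 1, RS - tile across columns 1-7 and work as-is.

Result:
O P K O P K O
P P P P P P P
K K P K K P K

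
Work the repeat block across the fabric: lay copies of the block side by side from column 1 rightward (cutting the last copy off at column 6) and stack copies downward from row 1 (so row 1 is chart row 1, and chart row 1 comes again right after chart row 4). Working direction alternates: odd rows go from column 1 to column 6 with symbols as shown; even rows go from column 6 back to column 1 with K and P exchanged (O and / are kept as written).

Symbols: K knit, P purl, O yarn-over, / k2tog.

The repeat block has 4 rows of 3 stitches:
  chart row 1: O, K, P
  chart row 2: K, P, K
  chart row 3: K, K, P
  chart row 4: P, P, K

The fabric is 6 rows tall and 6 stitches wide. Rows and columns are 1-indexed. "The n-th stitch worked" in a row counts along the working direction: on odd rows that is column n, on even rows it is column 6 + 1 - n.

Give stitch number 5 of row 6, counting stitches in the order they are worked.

Row 6: (6-1) mod 4 = 1, so use chart row 2. Even row -> WS.
Chart row 2 tiled across columns 1-6: K P K K P K
Wrong side: read the tiled row from column 6 down to 1 and exchange K with P (leave O, /).
Row 6 as worked: P K P P K P
The 5th stitch worked is K.

== STITCH ==
K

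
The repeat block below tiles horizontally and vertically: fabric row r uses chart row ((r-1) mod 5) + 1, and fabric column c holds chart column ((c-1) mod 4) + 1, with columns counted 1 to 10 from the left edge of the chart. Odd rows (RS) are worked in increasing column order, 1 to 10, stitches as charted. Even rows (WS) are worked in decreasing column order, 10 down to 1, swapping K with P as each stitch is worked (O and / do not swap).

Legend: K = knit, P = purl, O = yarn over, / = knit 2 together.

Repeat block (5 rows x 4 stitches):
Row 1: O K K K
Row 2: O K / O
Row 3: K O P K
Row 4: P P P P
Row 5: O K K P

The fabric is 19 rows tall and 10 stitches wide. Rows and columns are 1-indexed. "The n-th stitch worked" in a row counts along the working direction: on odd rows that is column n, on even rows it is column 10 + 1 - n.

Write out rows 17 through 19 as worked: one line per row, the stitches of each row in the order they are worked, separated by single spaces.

== ROWS AS WORKED ==
O K / O O K / O O K
O P P K O P P K O P
P P P P P P P P P P

Derivation:
Row 17: chart row 2, RS - tile across columns 1-10 and work as-is.
Row 18: chart row 3, WS - tiled (columns 1-10): K O P K K O P K K O; work from column 10 back to 1 with K<->P swapped.
Row 19: chart row 4, RS - tile across columns 1-10 and work as-is.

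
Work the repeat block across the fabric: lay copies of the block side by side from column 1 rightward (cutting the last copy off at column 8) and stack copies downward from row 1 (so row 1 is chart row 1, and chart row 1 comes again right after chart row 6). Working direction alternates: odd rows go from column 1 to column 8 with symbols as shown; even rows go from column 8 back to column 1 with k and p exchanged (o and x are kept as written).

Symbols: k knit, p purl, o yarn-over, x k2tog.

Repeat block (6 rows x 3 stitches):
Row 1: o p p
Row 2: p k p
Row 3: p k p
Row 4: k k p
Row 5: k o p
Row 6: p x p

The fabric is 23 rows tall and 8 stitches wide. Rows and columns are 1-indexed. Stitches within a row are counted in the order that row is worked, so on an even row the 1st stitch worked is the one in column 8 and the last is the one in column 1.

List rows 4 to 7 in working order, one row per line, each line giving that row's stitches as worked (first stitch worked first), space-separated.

Row 4: chart row 4, WS - tiled (columns 1-8): k k p k k p k k; work from column 8 back to 1 with k<->p swapped.
Row 5: chart row 5, RS - tile across columns 1-8 and work as-is.
Row 6: chart row 6, WS - tiled (columns 1-8): p x p p x p p x; work from column 8 back to 1 with k<->p swapped.
Row 7: chart row 1, RS - tile across columns 1-8 and work as-is.

== ROWS AS WORKED ==
p p k p p k p p
k o p k o p k o
x k k x k k x k
o p p o p p o p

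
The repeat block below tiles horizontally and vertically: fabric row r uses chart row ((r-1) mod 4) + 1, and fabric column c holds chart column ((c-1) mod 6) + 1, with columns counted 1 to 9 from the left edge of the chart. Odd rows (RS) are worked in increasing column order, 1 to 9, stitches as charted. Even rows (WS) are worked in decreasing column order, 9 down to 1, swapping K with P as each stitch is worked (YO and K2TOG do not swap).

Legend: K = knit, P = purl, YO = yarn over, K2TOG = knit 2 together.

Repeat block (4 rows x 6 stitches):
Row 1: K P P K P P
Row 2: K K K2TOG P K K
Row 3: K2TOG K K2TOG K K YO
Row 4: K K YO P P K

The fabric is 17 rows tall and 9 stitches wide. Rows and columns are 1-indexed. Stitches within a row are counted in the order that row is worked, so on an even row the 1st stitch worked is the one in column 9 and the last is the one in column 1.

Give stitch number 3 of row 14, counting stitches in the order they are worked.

== STITCH ==
P

Derivation:
For row 14: chart row = ((14-1) mod 4) + 1 = 2; this is a WS (even) row.
Chart row 2 tiled across columns 1-9: K K K2TOG P K K K K K2TOG
WS row: flip the tiled sequence (start at column 9) and apply K<->P; YO and K2TOG stay.
Row 14 as worked: K2TOG P P P P K K2TOG P P
Stitch 3 in working order -> P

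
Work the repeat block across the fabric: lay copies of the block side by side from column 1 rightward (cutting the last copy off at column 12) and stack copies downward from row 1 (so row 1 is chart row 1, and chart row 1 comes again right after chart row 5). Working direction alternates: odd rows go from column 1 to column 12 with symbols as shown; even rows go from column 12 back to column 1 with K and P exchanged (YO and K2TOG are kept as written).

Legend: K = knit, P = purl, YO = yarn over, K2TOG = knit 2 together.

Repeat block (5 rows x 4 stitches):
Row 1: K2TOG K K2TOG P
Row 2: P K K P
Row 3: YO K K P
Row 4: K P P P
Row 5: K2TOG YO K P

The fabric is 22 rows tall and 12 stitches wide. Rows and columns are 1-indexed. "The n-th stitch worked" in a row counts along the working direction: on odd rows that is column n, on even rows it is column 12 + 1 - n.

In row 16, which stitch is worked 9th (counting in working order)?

Row 16: (16-1) mod 5 = 0, so use chart row 1. Even row -> WS.
Chart row 1 tiled across columns 1-12: K2TOG K K2TOG P K2TOG K K2TOG P K2TOG K K2TOG P
WS: work from column 12 back to column 1 (reverse the tiled row), swapping K<->P (YO and K2TOG unchanged).
Row 16 as worked: K K2TOG P K2TOG K K2TOG P K2TOG K K2TOG P K2TOG
The 9th stitch worked is K.

Stitch:
K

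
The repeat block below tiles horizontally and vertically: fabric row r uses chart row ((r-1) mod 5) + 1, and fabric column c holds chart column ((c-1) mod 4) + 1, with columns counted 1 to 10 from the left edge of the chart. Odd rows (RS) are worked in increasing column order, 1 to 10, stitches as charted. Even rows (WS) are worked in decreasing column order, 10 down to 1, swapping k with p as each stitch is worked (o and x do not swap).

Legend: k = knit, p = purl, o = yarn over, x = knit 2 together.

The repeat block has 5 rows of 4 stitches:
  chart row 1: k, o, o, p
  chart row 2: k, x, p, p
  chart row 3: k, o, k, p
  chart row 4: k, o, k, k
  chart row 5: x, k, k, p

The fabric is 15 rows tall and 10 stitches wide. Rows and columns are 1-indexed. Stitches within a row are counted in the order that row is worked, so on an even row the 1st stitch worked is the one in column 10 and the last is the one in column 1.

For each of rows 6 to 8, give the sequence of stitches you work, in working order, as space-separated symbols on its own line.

== ROWS AS WORKED ==
o p k o o p k o o p
k x p p k x p p k x
o p k p o p k p o p

Derivation:
Row 6: chart row 1, WS - tiled (columns 1-10): k o o p k o o p k o; work from column 10 back to 1 with k<->p swapped.
Row 7: chart row 2, RS - tile across columns 1-10 and work as-is.
Row 8: chart row 3, WS - tiled (columns 1-10): k o k p k o k p k o; work from column 10 back to 1 with k<->p swapped.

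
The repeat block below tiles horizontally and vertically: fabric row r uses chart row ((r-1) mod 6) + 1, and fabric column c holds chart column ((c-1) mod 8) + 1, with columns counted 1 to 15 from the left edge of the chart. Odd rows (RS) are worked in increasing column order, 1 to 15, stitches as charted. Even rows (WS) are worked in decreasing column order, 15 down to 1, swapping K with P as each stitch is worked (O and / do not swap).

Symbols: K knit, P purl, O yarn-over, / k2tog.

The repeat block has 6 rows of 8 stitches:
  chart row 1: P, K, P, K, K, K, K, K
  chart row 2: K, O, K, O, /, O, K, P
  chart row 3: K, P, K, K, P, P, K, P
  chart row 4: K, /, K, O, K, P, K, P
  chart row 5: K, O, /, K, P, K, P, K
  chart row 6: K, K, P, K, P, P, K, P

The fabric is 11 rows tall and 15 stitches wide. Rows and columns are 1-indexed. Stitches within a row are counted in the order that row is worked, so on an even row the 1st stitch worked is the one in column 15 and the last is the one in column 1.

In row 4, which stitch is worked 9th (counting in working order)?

Result:
P

Derivation:
For row 4: chart row = ((4-1) mod 6) + 1 = 4; this is a WS (even) row.
Chart row 4 tiled across columns 1-15: K / K O K P K P K / K O K P K
Wrong side: read the tiled row from column 15 down to 1 and exchange K with P (leave O, /).
Row 4 as worked: P K P O P / P K P K P O P / P
Stitch 9 in working order -> P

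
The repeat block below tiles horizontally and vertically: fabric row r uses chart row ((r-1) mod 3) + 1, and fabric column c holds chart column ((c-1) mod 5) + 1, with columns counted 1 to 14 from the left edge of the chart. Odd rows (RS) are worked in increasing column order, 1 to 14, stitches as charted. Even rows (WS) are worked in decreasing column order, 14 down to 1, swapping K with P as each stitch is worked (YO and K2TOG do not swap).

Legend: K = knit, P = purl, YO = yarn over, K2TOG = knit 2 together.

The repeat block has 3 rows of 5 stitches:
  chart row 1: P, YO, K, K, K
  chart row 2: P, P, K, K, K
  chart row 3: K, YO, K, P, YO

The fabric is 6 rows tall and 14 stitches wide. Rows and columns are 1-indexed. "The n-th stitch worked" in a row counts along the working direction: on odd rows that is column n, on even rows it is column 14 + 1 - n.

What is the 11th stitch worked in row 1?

For row 1: chart row = ((1-1) mod 3) + 1 = 1; this is a RS (odd) row.
Chart row 1 tiled across columns 1-14: P YO K K K P YO K K K P YO K K
RS: work column 1 to column 14, symbols as charted — the tiled row is the row as worked.
The 11th stitch worked is P.

Result:
P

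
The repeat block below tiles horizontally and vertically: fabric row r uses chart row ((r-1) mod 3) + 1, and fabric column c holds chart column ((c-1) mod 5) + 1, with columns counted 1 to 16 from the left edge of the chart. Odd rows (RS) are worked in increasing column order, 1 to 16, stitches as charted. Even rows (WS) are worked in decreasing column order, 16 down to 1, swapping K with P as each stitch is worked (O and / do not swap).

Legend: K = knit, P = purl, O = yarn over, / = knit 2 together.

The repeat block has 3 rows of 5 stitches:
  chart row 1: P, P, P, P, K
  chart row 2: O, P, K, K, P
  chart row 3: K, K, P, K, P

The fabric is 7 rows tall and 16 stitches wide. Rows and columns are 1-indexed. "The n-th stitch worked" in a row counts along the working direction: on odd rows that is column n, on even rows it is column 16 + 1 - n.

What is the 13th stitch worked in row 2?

Row 2 uses chart row ((2-1) mod 3)+1 = 2. Row 2 is even, so WS.
Chart row 2 tiled across columns 1-16: O P K K P O P K K P O P K K P O
WS: work from column 16 back to column 1 (reverse the tiled row), swapping K<->P (O and / unchanged).
Row 2 as worked: O K P P K O K P P K O K P P K O
Stitch 13 in working order -> P

Result:
P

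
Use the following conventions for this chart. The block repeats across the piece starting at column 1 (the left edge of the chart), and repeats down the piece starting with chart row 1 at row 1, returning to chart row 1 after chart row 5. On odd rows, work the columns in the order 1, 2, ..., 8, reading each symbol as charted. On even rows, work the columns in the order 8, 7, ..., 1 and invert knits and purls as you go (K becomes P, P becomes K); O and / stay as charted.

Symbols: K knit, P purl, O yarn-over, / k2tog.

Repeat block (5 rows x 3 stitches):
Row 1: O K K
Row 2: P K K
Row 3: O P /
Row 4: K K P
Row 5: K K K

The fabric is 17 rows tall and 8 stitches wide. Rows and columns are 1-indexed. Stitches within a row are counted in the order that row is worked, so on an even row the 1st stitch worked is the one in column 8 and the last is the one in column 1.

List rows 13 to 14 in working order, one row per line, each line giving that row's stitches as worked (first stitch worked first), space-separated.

== ROWS AS WORKED ==
O P / O P / O P
P P K P P K P P

Derivation:
Row 13: chart row 3, RS - tile across columns 1-8 and work as-is.
Row 14: chart row 4, WS - tiled (columns 1-8): K K P K K P K K; work from column 8 back to 1 with K<->P swapped.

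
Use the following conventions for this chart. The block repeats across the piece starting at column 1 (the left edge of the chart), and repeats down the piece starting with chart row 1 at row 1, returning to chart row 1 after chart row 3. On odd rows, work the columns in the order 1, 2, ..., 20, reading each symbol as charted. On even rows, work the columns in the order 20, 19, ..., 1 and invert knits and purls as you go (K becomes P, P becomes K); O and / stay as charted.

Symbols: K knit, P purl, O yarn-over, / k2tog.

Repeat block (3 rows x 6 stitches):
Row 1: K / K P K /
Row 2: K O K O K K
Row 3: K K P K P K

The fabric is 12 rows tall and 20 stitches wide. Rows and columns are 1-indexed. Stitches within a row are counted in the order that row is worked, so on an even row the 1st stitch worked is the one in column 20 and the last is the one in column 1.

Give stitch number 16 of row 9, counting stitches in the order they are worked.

Stitch:
K

Derivation:
Row 9 uses chart row ((9-1) mod 3)+1 = 3. Row 9 is odd, so RS.
Chart row 3 tiled across columns 1-20: K K P K P K K K P K P K K K P K P K K K
RS row: no reversal, no swap; stitch n worked = column n.
The 16th stitch worked is K.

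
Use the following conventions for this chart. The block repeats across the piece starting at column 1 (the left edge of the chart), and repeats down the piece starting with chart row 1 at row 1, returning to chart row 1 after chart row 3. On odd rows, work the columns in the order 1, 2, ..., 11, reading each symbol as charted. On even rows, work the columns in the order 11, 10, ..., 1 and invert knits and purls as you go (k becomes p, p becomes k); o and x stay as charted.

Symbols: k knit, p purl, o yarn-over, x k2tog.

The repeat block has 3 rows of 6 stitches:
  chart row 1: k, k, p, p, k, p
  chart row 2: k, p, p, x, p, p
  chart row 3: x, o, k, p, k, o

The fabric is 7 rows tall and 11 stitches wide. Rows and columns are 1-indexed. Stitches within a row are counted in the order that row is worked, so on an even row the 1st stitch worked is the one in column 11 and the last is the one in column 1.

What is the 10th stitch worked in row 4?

== STITCH ==
p

Derivation:
Row 4: (4-1) mod 3 = 0, so use chart row 1. Even row -> WS.
Chart row 1 tiled across columns 1-11: k k p p k p k k p p k
WS row: flip the tiled sequence (start at column 11) and apply k<->p; o and x stay.
Row 4 as worked: p k k p p k p k k p p
The 10th stitch worked is p.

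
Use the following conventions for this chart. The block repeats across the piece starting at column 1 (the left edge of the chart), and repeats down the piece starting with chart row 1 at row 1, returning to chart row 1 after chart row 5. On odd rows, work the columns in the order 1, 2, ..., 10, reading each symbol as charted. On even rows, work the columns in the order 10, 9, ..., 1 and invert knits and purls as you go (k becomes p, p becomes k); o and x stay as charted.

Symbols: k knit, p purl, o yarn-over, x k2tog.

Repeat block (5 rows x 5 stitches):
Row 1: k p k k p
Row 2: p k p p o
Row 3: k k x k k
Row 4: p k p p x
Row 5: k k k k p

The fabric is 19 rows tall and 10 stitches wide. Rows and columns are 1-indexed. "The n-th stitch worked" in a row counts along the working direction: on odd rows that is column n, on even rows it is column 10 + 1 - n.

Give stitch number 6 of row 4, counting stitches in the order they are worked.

Stitch:
x

Derivation:
For row 4: chart row = ((4-1) mod 5) + 1 = 4; this is a WS (even) row.
Chart row 4 tiled across columns 1-10: p k p p x p k p p x
Wrong side: read the tiled row from column 10 down to 1 and exchange k with p (leave o, x).
Row 4 as worked: x k k p k x k k p k
Counting 6 along the worked row gives x.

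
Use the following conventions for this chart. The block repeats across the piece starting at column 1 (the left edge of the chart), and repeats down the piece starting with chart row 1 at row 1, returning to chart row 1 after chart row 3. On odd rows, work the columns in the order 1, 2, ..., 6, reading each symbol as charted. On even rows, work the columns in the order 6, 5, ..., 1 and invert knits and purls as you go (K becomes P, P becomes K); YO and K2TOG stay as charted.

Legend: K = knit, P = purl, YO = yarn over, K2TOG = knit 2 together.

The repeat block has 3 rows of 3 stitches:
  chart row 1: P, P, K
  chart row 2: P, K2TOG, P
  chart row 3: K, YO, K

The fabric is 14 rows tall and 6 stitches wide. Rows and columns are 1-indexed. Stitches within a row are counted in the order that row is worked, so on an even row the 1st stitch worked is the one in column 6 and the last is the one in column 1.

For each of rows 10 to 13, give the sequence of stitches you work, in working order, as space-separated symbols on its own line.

Result:
P K K P K K
P K2TOG P P K2TOG P
P YO P P YO P
P P K P P K

Derivation:
Row 10: chart row 1, WS - tiled (columns 1-6): P P K P P K; work from column 6 back to 1 with K<->P swapped.
Row 11: chart row 2, RS - tile across columns 1-6 and work as-is.
Row 12: chart row 3, WS - tiled (columns 1-6): K YO K K YO K; work from column 6 back to 1 with K<->P swapped.
Row 13: chart row 1, RS - tile across columns 1-6 and work as-is.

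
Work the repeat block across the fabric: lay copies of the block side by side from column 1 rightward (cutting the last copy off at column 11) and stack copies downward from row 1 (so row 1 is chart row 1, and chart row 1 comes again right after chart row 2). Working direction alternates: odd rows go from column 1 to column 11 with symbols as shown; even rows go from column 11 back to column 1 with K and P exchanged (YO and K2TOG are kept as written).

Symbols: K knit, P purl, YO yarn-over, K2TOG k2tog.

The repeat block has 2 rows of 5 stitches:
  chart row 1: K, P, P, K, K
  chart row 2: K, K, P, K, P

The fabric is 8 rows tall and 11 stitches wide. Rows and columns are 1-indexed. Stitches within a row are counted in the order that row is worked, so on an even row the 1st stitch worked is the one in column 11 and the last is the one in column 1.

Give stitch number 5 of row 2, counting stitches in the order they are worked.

For row 2: chart row = ((2-1) mod 2) + 1 = 2; this is a WS (even) row.
Chart row 2 tiled across columns 1-11: K K P K P K K P K P K
Wrong side: read the tiled row from column 11 down to 1 and exchange K with P (leave YO, K2TOG).
Row 2 as worked: P K P K P P K P K P P
Counting 5 along the worked row gives P.

Stitch:
P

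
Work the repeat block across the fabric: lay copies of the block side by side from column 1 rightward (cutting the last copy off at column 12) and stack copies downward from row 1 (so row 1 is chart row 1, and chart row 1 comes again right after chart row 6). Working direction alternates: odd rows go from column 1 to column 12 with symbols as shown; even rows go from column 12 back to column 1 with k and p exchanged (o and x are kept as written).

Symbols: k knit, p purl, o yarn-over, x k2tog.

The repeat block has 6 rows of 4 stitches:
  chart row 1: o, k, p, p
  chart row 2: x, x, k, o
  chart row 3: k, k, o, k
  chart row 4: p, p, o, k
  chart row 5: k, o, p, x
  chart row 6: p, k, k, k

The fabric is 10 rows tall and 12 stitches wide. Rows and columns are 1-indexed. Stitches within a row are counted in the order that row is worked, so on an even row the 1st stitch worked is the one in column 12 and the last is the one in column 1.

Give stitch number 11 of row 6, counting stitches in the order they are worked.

Result:
p

Derivation:
For row 6: chart row = ((6-1) mod 6) + 1 = 6; this is a WS (even) row.
Chart row 6 tiled across columns 1-12: p k k k p k k k p k k k
WS row: flip the tiled sequence (start at column 12) and apply k<->p; o and x stay.
Row 6 as worked: p p p k p p p k p p p k
The 11th stitch worked is p.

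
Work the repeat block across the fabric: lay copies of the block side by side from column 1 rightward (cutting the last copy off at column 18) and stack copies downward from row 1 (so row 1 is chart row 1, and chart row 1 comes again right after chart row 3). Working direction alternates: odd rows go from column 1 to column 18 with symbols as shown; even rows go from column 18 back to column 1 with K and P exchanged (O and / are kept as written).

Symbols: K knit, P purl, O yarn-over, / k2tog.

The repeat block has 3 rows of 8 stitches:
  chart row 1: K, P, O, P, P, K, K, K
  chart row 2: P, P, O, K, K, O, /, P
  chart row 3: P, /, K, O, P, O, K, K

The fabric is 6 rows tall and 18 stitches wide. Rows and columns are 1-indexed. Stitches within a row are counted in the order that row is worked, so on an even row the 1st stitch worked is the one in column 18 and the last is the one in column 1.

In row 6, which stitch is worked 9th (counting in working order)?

Row 6: (6-1) mod 3 = 2, so use chart row 3. Even row -> WS.
Chart row 3 tiled across columns 1-18: P / K O P O K K P / K O P O K K P /
WS row: flip the tiled sequence (start at column 18) and apply K<->P; O and / stay.
Row 6 as worked: / K P P O K O P / K P P O K O P / K
Counting 9 along the worked row gives /.

== STITCH ==
/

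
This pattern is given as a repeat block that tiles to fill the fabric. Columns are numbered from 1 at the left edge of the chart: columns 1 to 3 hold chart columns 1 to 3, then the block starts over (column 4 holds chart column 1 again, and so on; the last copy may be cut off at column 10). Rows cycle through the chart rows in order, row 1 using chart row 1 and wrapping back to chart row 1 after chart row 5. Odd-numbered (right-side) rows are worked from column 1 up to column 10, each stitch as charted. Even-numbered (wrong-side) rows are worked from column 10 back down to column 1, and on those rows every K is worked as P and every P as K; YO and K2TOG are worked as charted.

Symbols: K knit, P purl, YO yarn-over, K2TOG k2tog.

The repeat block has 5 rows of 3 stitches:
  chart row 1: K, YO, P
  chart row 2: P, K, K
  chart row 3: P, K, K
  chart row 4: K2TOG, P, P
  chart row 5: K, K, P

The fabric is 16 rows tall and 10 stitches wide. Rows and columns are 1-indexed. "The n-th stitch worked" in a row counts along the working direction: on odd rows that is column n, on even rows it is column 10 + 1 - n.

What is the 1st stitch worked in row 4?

Stitch:
K2TOG

Derivation:
Row 4: (4-1) mod 5 = 3, so use chart row 4. Even row -> WS.
Chart row 4 tiled across columns 1-10: K2TOG P P K2TOG P P K2TOG P P K2TOG
WS: work from column 10 back to column 1 (reverse the tiled row), swapping K<->P (YO and K2TOG unchanged).
Row 4 as worked: K2TOG K K K2TOG K K K2TOG K K K2TOG
Counting 1 along the worked row gives K2TOG.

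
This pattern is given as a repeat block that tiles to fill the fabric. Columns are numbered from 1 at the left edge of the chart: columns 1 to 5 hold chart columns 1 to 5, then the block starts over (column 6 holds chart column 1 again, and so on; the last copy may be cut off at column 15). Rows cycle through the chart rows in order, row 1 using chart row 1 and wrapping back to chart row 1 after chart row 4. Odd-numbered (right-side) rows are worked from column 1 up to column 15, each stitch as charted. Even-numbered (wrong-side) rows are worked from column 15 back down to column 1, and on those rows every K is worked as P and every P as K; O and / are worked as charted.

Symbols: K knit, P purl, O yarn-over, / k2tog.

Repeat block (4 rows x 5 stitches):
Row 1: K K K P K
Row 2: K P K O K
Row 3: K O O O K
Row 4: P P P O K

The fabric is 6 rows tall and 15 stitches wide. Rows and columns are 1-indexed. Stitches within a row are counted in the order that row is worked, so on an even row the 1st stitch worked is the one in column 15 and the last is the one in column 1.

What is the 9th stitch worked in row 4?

Row 4: (4-1) mod 4 = 3, so use chart row 4. Even row -> WS.
Chart row 4 tiled across columns 1-15: P P P O K P P P O K P P P O K
Wrong side: read the tiled row from column 15 down to 1 and exchange K with P (leave O, /).
Row 4 as worked: P O K K K P O K K K P O K K K
Counting 9 along the worked row gives K.

== STITCH ==
K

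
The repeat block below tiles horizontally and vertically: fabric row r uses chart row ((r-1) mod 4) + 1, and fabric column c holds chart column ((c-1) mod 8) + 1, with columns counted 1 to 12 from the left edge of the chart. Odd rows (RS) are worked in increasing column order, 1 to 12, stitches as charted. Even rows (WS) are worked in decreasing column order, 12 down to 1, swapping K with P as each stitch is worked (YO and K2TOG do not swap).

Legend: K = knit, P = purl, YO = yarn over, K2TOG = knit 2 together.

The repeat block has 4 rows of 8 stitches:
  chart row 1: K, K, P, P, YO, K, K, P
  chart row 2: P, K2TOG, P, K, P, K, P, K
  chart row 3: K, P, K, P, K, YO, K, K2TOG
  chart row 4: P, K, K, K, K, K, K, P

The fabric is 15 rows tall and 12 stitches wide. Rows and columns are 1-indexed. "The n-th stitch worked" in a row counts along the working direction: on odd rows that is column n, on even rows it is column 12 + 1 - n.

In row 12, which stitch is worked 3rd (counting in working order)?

Row 12: (12-1) mod 4 = 3, so use chart row 4. Even row -> WS.
Chart row 4 tiled across columns 1-12: P K K K K K K P P K K K
Wrong side: read the tiled row from column 12 down to 1 and exchange K with P (leave YO, K2TOG).
Row 12 as worked: P P P K K P P P P P P K
Stitch 3 in working order -> P

Result:
P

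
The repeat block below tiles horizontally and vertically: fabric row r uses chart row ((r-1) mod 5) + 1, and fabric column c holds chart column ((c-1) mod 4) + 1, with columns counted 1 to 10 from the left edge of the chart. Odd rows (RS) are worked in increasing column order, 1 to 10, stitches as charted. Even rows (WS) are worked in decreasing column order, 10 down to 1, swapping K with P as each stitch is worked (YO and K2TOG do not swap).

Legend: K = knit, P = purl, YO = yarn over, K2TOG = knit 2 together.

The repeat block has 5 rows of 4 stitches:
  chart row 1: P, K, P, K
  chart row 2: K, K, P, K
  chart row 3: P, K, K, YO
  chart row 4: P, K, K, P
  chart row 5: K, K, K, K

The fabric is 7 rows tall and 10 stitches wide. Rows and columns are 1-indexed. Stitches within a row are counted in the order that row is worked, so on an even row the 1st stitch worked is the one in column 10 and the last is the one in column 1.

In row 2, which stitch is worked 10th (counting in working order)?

For row 2: chart row = ((2-1) mod 5) + 1 = 2; this is a WS (even) row.
Chart row 2 tiled across columns 1-10: K K P K K K P K K K
Wrong side: read the tiled row from column 10 down to 1 and exchange K with P (leave YO, K2TOG).
Row 2 as worked: P P P K P P P K P P
The 10th stitch worked is P.

== STITCH ==
P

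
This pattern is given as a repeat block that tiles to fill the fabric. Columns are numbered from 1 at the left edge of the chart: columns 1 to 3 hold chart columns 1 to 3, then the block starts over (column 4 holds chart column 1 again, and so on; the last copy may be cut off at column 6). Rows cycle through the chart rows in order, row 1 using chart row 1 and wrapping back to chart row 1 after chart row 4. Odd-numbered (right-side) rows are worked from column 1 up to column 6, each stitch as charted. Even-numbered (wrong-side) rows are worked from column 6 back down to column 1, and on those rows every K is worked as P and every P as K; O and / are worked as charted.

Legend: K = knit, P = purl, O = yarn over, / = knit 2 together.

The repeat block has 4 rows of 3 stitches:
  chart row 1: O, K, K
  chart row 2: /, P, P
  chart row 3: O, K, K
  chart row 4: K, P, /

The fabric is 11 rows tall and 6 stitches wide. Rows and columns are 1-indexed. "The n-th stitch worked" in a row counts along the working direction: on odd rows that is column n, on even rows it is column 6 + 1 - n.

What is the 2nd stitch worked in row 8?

For row 8: chart row = ((8-1) mod 4) + 1 = 4; this is a WS (even) row.
Chart row 4 tiled across columns 1-6: K P / K P /
Wrong side: read the tiled row from column 6 down to 1 and exchange K with P (leave O, /).
Row 8 as worked: / K P / K P
The 2nd stitch worked is K.

Result:
K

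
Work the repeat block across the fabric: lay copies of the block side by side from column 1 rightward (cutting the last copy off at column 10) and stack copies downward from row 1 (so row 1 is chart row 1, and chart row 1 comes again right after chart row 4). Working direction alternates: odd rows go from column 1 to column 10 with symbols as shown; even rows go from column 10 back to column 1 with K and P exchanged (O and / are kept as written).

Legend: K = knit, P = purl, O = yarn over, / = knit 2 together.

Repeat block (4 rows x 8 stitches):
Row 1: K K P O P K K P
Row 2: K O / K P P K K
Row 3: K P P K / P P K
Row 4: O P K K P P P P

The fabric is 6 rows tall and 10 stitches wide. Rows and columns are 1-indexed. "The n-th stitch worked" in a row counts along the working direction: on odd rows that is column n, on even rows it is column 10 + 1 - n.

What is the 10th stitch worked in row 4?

Row 4 uses chart row ((4-1) mod 4)+1 = 4. Row 4 is even, so WS.
Chart row 4 tiled across columns 1-10: O P K K P P P P O P
WS: work from column 10 back to column 1 (reverse the tiled row), swapping K<->P (O and / unchanged).
Row 4 as worked: K O K K K K P P K O
Counting 10 along the worked row gives O.

== STITCH ==
O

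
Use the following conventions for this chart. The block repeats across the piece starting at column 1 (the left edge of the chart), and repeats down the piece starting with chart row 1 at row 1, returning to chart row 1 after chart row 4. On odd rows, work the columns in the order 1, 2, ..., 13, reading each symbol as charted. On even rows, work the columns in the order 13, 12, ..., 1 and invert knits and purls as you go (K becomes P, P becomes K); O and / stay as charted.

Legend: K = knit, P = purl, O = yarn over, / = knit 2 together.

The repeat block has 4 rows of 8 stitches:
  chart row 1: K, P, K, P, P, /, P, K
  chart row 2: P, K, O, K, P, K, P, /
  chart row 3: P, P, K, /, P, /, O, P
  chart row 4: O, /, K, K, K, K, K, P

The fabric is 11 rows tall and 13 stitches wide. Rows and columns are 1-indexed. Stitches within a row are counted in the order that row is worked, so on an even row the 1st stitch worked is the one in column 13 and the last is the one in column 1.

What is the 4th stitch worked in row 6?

For row 6: chart row = ((6-1) mod 4) + 1 = 2; this is a WS (even) row.
Chart row 2 tiled across columns 1-13: P K O K P K P / P K O K P
WS: work from column 13 back to column 1 (reverse the tiled row), swapping K<->P (O and / unchanged).
Row 6 as worked: K P O P K / K P K P O P K
The 4th stitch worked is P.

== STITCH ==
P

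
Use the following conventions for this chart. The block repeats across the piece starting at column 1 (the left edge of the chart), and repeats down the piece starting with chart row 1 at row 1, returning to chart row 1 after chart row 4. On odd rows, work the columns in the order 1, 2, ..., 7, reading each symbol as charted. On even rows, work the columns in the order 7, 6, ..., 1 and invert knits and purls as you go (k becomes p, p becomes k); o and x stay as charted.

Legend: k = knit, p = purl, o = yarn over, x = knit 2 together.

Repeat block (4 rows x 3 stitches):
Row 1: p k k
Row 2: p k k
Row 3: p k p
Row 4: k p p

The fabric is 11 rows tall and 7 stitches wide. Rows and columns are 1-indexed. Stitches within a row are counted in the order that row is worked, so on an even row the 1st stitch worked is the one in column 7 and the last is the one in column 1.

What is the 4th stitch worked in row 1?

Stitch:
p

Derivation:
Row 1: (1-1) mod 4 = 0, so use chart row 1. Odd row -> RS.
Chart row 1 tiled across columns 1-7: p k k p k k p
Right side: take the tiled row as-is (worked left to right from column 1).
Stitch 4 in working order -> p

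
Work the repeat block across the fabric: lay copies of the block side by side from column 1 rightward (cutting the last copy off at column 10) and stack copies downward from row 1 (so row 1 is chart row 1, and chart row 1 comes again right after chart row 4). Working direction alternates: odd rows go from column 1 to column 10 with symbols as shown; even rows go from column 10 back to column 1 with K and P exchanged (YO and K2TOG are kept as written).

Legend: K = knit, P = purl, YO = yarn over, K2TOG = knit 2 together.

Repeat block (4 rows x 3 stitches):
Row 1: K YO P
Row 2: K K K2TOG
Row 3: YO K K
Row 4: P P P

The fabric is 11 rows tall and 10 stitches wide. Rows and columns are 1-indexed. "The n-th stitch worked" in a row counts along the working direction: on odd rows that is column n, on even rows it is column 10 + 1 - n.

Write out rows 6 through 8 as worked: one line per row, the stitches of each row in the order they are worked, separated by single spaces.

Result:
P K2TOG P P K2TOG P P K2TOG P P
YO K K YO K K YO K K YO
K K K K K K K K K K

Derivation:
Row 6: chart row 2, WS - tiled (columns 1-10): K K K2TOG K K K2TOG K K K2TOG K; work from column 10 back to 1 with K<->P swapped.
Row 7: chart row 3, RS - tile across columns 1-10 and work as-is.
Row 8: chart row 4, WS - tiled (columns 1-10): P P P P P P P P P P; work from column 10 back to 1 with K<->P swapped.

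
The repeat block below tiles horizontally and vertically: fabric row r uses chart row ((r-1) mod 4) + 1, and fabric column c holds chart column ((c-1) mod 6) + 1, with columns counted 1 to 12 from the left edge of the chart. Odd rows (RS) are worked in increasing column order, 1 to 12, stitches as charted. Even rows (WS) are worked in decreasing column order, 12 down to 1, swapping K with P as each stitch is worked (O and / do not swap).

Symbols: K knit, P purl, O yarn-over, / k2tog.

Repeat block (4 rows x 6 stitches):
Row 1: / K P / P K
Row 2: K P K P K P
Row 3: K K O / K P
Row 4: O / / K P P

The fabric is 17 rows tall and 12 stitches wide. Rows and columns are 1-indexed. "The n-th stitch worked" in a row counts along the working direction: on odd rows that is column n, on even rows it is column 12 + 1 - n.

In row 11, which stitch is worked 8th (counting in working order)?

Stitch:
K

Derivation:
Row 11 uses chart row ((11-1) mod 4)+1 = 3. Row 11 is odd, so RS.
Chart row 3 tiled across columns 1-12: K K O / K P K K O / K P
Right side: take the tiled row as-is (worked left to right from column 1).
Stitch 8 in working order -> K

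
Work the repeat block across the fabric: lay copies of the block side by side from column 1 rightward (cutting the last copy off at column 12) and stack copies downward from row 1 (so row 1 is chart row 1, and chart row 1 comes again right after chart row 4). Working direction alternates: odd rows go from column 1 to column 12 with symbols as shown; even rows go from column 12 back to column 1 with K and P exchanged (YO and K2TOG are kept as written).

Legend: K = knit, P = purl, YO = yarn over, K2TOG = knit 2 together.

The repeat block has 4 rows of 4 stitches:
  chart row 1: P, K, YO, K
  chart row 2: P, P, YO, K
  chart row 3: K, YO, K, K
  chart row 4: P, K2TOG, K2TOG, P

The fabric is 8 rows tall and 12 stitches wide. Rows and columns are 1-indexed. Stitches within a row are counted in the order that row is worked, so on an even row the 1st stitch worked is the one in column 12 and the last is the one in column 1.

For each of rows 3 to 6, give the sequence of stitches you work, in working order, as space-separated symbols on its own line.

Row 3: chart row 3, RS - tile across columns 1-12 and work as-is.
Row 4: chart row 4, WS - tiled (columns 1-12): P K2TOG K2TOG P P K2TOG K2TOG P P K2TOG K2TOG P; work from column 12 back to 1 with K<->P swapped.
Row 5: chart row 1, RS - tile across columns 1-12 and work as-is.
Row 6: chart row 2, WS - tiled (columns 1-12): P P YO K P P YO K P P YO K; work from column 12 back to 1 with K<->P swapped.

== ROWS AS WORKED ==
K YO K K K YO K K K YO K K
K K2TOG K2TOG K K K2TOG K2TOG K K K2TOG K2TOG K
P K YO K P K YO K P K YO K
P YO K K P YO K K P YO K K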